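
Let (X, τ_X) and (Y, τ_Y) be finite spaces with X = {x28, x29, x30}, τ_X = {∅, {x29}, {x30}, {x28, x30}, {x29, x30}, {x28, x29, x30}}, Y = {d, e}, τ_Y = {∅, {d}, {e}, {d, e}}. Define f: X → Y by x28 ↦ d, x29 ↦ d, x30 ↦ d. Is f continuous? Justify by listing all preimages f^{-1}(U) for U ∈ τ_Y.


f IS continuous.

Compute f^{-1}(U) for each U ∈ τ_Y:
  U = ∅: f^{-1}(U) = ∅ ∈ τ_X ✓.
  U = {d}: f^{-1}(U) = {x28, x29, x30} ∈ τ_X ✓.
  U = {e}: f^{-1}(U) = ∅ ∈ τ_X ✓.
  U = {d, e}: f^{-1}(U) = {x28, x29, x30} ∈ τ_X ✓.
Every preimage lies in τ_X, so f IS continuous.


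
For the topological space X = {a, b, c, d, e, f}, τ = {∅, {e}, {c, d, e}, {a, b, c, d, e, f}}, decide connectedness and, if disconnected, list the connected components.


(X, τ) is connected.

Find clopen sets (U ∈ τ with X ∖ U ∈ τ):
  U = ∅, X ∖ U = {a, b, c, d, e, f} — both open, so U is clopen.
  U = {a, b, c, d, e, f}, X ∖ U = ∅ — both open, so U is clopen.
Only trivial clopens (∅ and X) exist, so (X, τ) is connected.
Compute connected components by grouping points that agree on all clopens:
  component: {a, b, c, d, e, f}


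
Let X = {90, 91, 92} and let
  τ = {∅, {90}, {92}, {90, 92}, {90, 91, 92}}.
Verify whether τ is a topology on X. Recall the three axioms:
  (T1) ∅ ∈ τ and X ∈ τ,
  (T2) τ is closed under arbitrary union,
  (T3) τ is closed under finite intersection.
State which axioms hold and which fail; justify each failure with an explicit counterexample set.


τ IS a topology on X.

Axiom (T1): ∅ ∈ τ? Yes; X ∈ τ? Yes.
Axiom (T2/T3): check pairwise unions and intersections of members of τ.
All pairwise intersections and unions checked — each lies in τ. Therefore τ satisfies (T1), (T2), (T3): it IS a topology on X.


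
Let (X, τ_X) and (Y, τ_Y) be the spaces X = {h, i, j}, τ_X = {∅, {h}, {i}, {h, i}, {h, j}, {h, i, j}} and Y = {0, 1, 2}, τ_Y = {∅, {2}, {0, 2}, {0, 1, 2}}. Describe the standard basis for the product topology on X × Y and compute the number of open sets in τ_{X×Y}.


Basis B = {∅ × ∅, {h} × {2}, {i} × {2}, {h} × {0, 2}, {h, i} × {2}, {h, j} × {2}, {i} × {0, 2}, {h} × {0, 1, 2}, {h, i, j} × {2}, {i} × {0, 1, 2}, {h, i} × {0, 2}, {h, j} × {0, 2}, {h, i} × {0, 1, 2}, {h, j} × {0, 1, 2}, {h, i, j} × {0, 2}, {h, i, j} × {0, 1, 2}}; |τ_{X×Y}| = 40.

Enumerate products U × V with U ∈ τ_X, V ∈ τ_Y (deduplicated):
  ∅ × ∅ = {} (∅)
  {h} × {2} = {(h,2)}
  {i} × {2} = {(i,2)}
  {h} × {0, 2} = {(h,0), (h,2)}
  {h, i} × {2} = {(h,2), (i,2)}
  {h, j} × {2} = {(h,2), (j,2)}
  {i} × {0, 2} = {(i,0), (i,2)}
  {h} × {0, 1, 2} = {(h,0), (h,1), (h,2)}
  {h, i, j} × {2} = {(h,2), (i,2), (j,2)}
  {i} × {0, 1, 2} = {(i,0), (i,1), (i,2)}
  {h, i} × {0, 2} = {(h,0), (h,2), (i,0), (i,2)}
  {h, j} × {0, 2} = {(h,0), (h,2), (j,0), (j,2)}
  {h, i} × {0, 1, 2} = {(h,0), (h,1), (h,2), (i,0), (i,1), (i,2)}
  {h, j} × {0, 1, 2} = {(h,0), (h,1), (h,2), (j,0), (j,1), (j,2)}
  {h, i, j} × {0, 2} = {(h,0), (h,2), (i,0), (i,2), (j,0), (j,2)}
  {h, i, j} × {0, 1, 2} = {(h,0), (h,1), (h,2), (i,0), (i,1), (i,2), (j,0), (j,1), (j,2)}
These 16 distinct sets form the basis B.
Close under arbitrary unions to get τ_{X×Y}; counting gives |τ_{X×Y}| = 40.


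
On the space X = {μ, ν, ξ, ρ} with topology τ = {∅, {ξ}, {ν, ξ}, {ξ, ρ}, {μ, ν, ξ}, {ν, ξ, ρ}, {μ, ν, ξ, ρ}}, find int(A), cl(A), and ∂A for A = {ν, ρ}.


int(A) = ∅, cl(A) = {μ, ν, ρ}, ∂A = {μ, ν, ρ}.

Closed sets in (X, τ) are complements of opens:
  closed(X, τ) = {∅, {μ}, {ρ}, {μ, ν}, {μ, ρ}, {μ, ν, ρ}, {μ, ν, ξ, ρ}}.
int(A) = ⋃ {U ∈ τ : U ⊆ A}. Opens contained in A: ∅.
Taking the union of these: int(A) = ∅.
cl(A) = ⋂ {C closed : A ⊆ C}. Closed sets containing A: {μ, ν, ρ}, {μ, ν, ξ, ρ}.
Intersecting these: cl(A) = {μ, ν, ρ}.
∂A = cl(A) ∖ int(A) = {μ, ν, ρ} ∖ ∅ = {μ, ν, ρ}.


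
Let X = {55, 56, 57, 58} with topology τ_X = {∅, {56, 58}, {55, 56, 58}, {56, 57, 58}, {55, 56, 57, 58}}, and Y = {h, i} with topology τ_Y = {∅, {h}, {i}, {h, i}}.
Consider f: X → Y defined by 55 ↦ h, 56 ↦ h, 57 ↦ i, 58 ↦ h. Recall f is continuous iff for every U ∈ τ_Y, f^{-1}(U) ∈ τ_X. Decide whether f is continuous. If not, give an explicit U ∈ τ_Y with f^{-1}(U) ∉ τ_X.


f is NOT continuous.

Compute f^{-1}(U) for each U ∈ τ_Y:
  U = ∅: f^{-1}(U) = ∅ ∈ τ_X ✓.
  U = {h}: f^{-1}(U) = {55, 56, 58} ∈ τ_X ✓.
  U = {i}: f^{-1}(U) = {57} ∉ τ_X ✗.
  U = {h, i}: f^{-1}(U) = {55, 56, 57, 58} ∈ τ_X ✓.
Found U = {i} with f^{-1}(U) = {57} not in τ_X. Therefore f is NOT continuous.


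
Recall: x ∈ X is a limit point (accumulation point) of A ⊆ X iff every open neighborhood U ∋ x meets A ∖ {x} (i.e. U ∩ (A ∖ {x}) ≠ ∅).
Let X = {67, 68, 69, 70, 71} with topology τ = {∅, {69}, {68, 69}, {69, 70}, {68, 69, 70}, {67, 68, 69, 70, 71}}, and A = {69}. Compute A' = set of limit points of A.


A' = {67, 68, 70, 71}

For each x ∈ X, list the open sets U ∈ τ with x ∈ U, then check whether U ∩ (A ∖ {x}) ≠ ∅ for every such U.
  x = 67: opens ∋ x are {67, 68, 69, 70, 71}; each meets A ∖ {67}, so x IS a limit point.
  x = 68: opens ∋ x are {68, 69}, {68, 69, 70}, {67, 68, 69, 70, 71}; each meets A ∖ {68}, so x IS a limit point.
  x = 69: open {69} ∋ x has {69} ∩ (A ∖ {69}) = ∅, so x is NOT a limit point.
  x = 70: opens ∋ x are {69, 70}, {68, 69, 70}, {67, 68, 69, 70, 71}; each meets A ∖ {70}, so x IS a limit point.
  x = 71: opens ∋ x are {67, 68, 69, 70, 71}; each meets A ∖ {71}, so x IS a limit point.
Collecting: A' = {67, 68, 70, 71}.


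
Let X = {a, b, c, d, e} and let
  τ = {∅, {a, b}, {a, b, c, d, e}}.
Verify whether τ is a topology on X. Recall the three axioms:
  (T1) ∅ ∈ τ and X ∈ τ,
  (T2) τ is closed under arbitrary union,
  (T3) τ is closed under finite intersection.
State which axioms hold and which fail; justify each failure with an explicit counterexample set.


τ IS a topology on X.

Axiom (T1): ∅ ∈ τ? Yes; X ∈ τ? Yes.
Axiom (T2/T3): check pairwise unions and intersections of members of τ.
All pairwise intersections and unions checked — each lies in τ. Therefore τ satisfies (T1), (T2), (T3): it IS a topology on X.


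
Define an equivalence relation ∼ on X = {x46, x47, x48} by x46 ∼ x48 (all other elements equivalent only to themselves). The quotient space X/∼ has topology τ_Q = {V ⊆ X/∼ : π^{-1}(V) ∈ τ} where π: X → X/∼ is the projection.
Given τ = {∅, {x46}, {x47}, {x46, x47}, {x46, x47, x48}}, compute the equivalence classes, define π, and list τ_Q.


X/∼ = {[x46=x48], [x47]}; |τ_Q| = 3.

Equivalence classes: [x46=x48], [x47].
Quotient map π: X → X/∼ sends x46 ↦ [x46=x48], x47 ↦ [x47], x48 ↦ [x46=x48].
For each subset V ⊆ X/∼, compute π^{-1}(V) ⊆ X and check whether π^{-1}(V) ∈ τ. V is open in τ_Q iff π^{-1}(V) ∈ τ.
  V = {}: π^{-1}(V) = ∅ ∈ τ ✓.
  V = {[x46=x48]}: π^{-1}(V) = {x46, x48} ∉ τ ✗.
  V = {[x47]}: π^{-1}(V) = {x47} ∈ τ ✓.
  V = {[x46=x48], [x47]}: π^{-1}(V) = {x46, x47, x48} ∈ τ ✓.
Open sets in the quotient: τ_Q = {{}, {[x47]}, {[x46=x48], [x47]}} (3 elements).


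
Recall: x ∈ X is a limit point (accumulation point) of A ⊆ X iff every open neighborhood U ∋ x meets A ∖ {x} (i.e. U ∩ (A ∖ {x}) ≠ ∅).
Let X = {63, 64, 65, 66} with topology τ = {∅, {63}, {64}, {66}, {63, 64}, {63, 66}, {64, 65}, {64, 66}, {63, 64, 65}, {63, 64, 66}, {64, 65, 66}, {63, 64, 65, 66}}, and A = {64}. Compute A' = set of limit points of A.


A' = {65}

For each x ∈ X, list the open sets U ∈ τ with x ∈ U, then check whether U ∩ (A ∖ {x}) ≠ ∅ for every such U.
  x = 63: open {63} ∋ x has {63} ∩ (A ∖ {63}) = ∅, so x is NOT a limit point.
  x = 64: open {64} ∋ x has {64} ∩ (A ∖ {64}) = ∅, so x is NOT a limit point.
  x = 65: opens ∋ x are {64, 65}, {63, 64, 65}, {64, 65, 66}, {63, 64, 65, 66}; each meets A ∖ {65}, so x IS a limit point.
  x = 66: open {66} ∋ x has {66} ∩ (A ∖ {66}) = ∅, so x is NOT a limit point.
Collecting: A' = {65}.


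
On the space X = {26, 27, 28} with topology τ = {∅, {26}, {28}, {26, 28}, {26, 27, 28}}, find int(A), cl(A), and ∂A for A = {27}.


int(A) = ∅, cl(A) = {27}, ∂A = {27}.

Closed sets in (X, τ) are complements of opens:
  closed(X, τ) = {∅, {27}, {26, 27}, {27, 28}, {26, 27, 28}}.
int(A) = ⋃ {U ∈ τ : U ⊆ A}. Opens contained in A: ∅.
Taking the union of these: int(A) = ∅.
cl(A) = ⋂ {C closed : A ⊆ C}. Closed sets containing A: {27}, {26, 27}, {27, 28}, {26, 27, 28}.
Intersecting these: cl(A) = {27}.
∂A = cl(A) ∖ int(A) = {27} ∖ ∅ = {27}.


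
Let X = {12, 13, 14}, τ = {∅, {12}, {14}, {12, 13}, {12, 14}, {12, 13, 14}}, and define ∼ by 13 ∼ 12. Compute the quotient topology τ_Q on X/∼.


X/∼ = {[12=13], [14]}; |τ_Q| = 4.

Equivalence classes: [12=13], [14].
Quotient map π: X → X/∼ sends 12 ↦ [12=13], 13 ↦ [12=13], 14 ↦ [14].
For each subset V ⊆ X/∼, compute π^{-1}(V) ⊆ X and check whether π^{-1}(V) ∈ τ. V is open in τ_Q iff π^{-1}(V) ∈ τ.
  V = {}: π^{-1}(V) = ∅ ∈ τ ✓.
  V = {[12=13]}: π^{-1}(V) = {12, 13} ∈ τ ✓.
  V = {[14]}: π^{-1}(V) = {14} ∈ τ ✓.
  V = {[12=13], [14]}: π^{-1}(V) = {12, 13, 14} ∈ τ ✓.
Open sets in the quotient: τ_Q = {{}, {[12=13]}, {[14]}, {[12=13], [14]}} (4 elements).


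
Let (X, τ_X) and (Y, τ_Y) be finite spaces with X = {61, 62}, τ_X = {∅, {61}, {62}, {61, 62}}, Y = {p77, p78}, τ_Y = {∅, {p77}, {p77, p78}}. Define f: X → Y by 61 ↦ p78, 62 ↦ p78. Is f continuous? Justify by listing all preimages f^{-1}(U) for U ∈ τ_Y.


f IS continuous.

Compute f^{-1}(U) for each U ∈ τ_Y:
  U = ∅: f^{-1}(U) = ∅ ∈ τ_X ✓.
  U = {p77}: f^{-1}(U) = ∅ ∈ τ_X ✓.
  U = {p77, p78}: f^{-1}(U) = {61, 62} ∈ τ_X ✓.
Every preimage lies in τ_X, so f IS continuous.


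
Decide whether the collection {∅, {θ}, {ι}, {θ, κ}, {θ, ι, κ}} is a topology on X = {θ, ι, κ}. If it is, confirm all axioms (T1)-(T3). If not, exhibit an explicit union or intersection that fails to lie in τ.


τ is NOT a topology on X.

Axiom (T1): ∅ ∈ τ? Yes; X ∈ τ? Yes.
Axiom (T2/T3): check pairwise unions and intersections of members of τ.
Counterexample for (T2): {θ} ∪ {ι} = {θ, ι} ∉ τ. Therefore τ is NOT a topology.


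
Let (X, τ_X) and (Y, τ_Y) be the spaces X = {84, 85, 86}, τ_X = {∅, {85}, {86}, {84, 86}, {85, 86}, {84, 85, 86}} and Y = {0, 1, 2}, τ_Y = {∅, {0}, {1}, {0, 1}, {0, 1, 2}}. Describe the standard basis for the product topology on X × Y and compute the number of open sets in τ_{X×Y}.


Basis B = {∅ × ∅, {85} × {0}, {85} × {1}, {86} × {0}, {86} × {1}, {84, 86} × {0}, {84, 86} × {1}, {85} × {0, 1}, {85, 86} × {0}, {85, 86} × {1}, {86} × {0, 1}, {84, 85, 86} × {0}, {84, 85, 86} × {1}, {85} × {0, 1, 2}, {86} × {0, 1, 2}, {84, 86} × {0, 1}, {85, 86} × {0, 1}, {84, 86} × {0, 1, 2}, {84, 85, 86} × {0, 1}, {85, 86} × {0, 1, 2}, {84, 85, 86} × {0, 1, 2}}; |τ_{X×Y}| = 70.

Enumerate products U × V with U ∈ τ_X, V ∈ τ_Y (deduplicated):
  ∅ × ∅ = {} (∅)
  {85} × {0} = {(85,0)}
  {85} × {1} = {(85,1)}
  {86} × {0} = {(86,0)}
  {86} × {1} = {(86,1)}
  {84, 86} × {0} = {(84,0), (86,0)}
  {84, 86} × {1} = {(84,1), (86,1)}
  {85} × {0, 1} = {(85,0), (85,1)}
  {85, 86} × {0} = {(85,0), (86,0)}
  {85, 86} × {1} = {(85,1), (86,1)}
  {86} × {0, 1} = {(86,0), (86,1)}
  {84, 85, 86} × {0} = {(84,0), (85,0), (86,0)}
  {84, 85, 86} × {1} = {(84,1), (85,1), (86,1)}
  {85} × {0, 1, 2} = {(85,0), (85,1), (85,2)}
  {86} × {0, 1, 2} = {(86,0), (86,1), (86,2)}
  {84, 86} × {0, 1} = {(84,0), (84,1), (86,0), (86,1)}
  {85, 86} × {0, 1} = {(85,0), (85,1), (86,0), (86,1)}
  {84, 86} × {0, 1, 2} = {(84,0), (84,1), (84,2), (86,0), (86,1), (86,2)}
  {84, 85, 86} × {0, 1} = {(84,0), (84,1), (85,0), (85,1), (86,0), (86,1)}
  {85, 86} × {0, 1, 2} = {(85,0), (85,1), (85,2), (86,0), (86,1), (86,2)}
  {84, 85, 86} × {0, 1, 2} = {(84,0), (84,1), (84,2), (85,0), (85,1), (85,2), (86,0), (86,1), (86,2)}
These 21 distinct sets form the basis B.
Close under arbitrary unions to get τ_{X×Y}; counting gives |τ_{X×Y}| = 70.


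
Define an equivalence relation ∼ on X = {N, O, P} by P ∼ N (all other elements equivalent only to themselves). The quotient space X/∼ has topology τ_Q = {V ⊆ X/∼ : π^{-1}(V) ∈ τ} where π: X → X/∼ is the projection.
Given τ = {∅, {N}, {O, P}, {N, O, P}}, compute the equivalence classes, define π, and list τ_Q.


X/∼ = {[N=P], [O]}; |τ_Q| = 2.

Equivalence classes: [N=P], [O].
Quotient map π: X → X/∼ sends N ↦ [N=P], O ↦ [O], P ↦ [N=P].
For each subset V ⊆ X/∼, compute π^{-1}(V) ⊆ X and check whether π^{-1}(V) ∈ τ. V is open in τ_Q iff π^{-1}(V) ∈ τ.
  V = {}: π^{-1}(V) = ∅ ∈ τ ✓.
  V = {[N=P]}: π^{-1}(V) = {N, P} ∉ τ ✗.
  V = {[O]}: π^{-1}(V) = {O} ∉ τ ✗.
  V = {[N=P], [O]}: π^{-1}(V) = {N, O, P} ∈ τ ✓.
Open sets in the quotient: τ_Q = {{}, {[N=P], [O]}} (2 elements).


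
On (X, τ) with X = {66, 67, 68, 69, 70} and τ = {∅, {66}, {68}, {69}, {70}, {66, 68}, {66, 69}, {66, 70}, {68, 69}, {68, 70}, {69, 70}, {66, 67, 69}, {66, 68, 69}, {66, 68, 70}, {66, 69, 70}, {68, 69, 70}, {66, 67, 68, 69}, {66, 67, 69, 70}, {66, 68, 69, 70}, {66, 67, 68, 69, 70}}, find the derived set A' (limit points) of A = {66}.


A' = {67}

For each x ∈ X, list the open sets U ∈ τ with x ∈ U, then check whether U ∩ (A ∖ {x}) ≠ ∅ for every such U.
  x = 66: open {66} ∋ x has {66} ∩ (A ∖ {66}) = ∅, so x is NOT a limit point.
  x = 67: opens ∋ x are {66, 67, 69}, {66, 67, 68, 69}, {66, 67, 69, 70}, {66, 67, 68, 69, 70}; each meets A ∖ {67}, so x IS a limit point.
  x = 68: open {68} ∋ x has {68} ∩ (A ∖ {68}) = ∅, so x is NOT a limit point.
  x = 69: open {69} ∋ x has {69} ∩ (A ∖ {69}) = ∅, so x is NOT a limit point.
  x = 70: open {70} ∋ x has {70} ∩ (A ∖ {70}) = ∅, so x is NOT a limit point.
Collecting: A' = {67}.


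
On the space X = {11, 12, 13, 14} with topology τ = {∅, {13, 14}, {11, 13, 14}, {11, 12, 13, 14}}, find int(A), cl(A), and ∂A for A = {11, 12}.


int(A) = ∅, cl(A) = {11, 12}, ∂A = {11, 12}.

Closed sets in (X, τ) are complements of opens:
  closed(X, τ) = {∅, {12}, {11, 12}, {11, 12, 13, 14}}.
int(A) = ⋃ {U ∈ τ : U ⊆ A}. Opens contained in A: ∅.
Taking the union of these: int(A) = ∅.
cl(A) = ⋂ {C closed : A ⊆ C}. Closed sets containing A: {11, 12}, {11, 12, 13, 14}.
Intersecting these: cl(A) = {11, 12}.
∂A = cl(A) ∖ int(A) = {11, 12} ∖ ∅ = {11, 12}.


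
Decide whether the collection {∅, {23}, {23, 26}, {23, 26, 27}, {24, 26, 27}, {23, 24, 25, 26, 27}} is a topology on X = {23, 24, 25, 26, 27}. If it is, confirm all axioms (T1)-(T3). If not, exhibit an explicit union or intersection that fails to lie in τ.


τ is NOT a topology on X.

Axiom (T1): ∅ ∈ τ? Yes; X ∈ τ? Yes.
Axiom (T2/T3): check pairwise unions and intersections of members of τ.
Counterexample for (T2): {23} ∪ {24, 26, 27} = {23, 24, 26, 27} ∉ τ. Therefore τ is NOT a topology.


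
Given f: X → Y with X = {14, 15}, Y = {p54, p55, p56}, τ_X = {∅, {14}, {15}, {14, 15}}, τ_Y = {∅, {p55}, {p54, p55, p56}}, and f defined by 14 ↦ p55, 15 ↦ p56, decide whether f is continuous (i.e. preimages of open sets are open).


f IS continuous.

Compute f^{-1}(U) for each U ∈ τ_Y:
  U = ∅: f^{-1}(U) = ∅ ∈ τ_X ✓.
  U = {p55}: f^{-1}(U) = {14} ∈ τ_X ✓.
  U = {p54, p55, p56}: f^{-1}(U) = {14, 15} ∈ τ_X ✓.
Every preimage lies in τ_X, so f IS continuous.


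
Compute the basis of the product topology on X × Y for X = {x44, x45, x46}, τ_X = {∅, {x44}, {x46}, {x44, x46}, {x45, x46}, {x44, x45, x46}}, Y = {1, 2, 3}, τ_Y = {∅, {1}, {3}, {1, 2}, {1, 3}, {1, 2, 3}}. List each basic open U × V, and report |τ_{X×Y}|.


Basis B = {∅ × ∅, {x44} × {1}, {x44} × {3}, {x46} × {1}, {x46} × {3}, {x44} × {1, 2}, {x44} × {1, 3}, {x44, x46} × {1}, {x44, x46} × {3}, {x45, x46} × {1}, {x45, x46} × {3}, {x46} × {1, 2}, {x46} × {1, 3}, {x44} × {1, 2, 3}, {x44, x45, x46} × {1}, {x44, x45, x46} × {3}, {x46} × {1, 2, 3}, {x44, x46} × {1, 2}, {x44, x46} × {1, 3}, {x45, x46} × {1, 2}, {x45, x46} × {1, 3}, {x44, x46} × {1, 2, 3}, {x44, x45, x46} × {1, 2}, {x44, x45, x46} × {1, 3}, {x45, x46} × {1, 2, 3}, {x44, x45, x46} × {1, 2, 3}}; |τ_{X×Y}| = 108.

Enumerate products U × V with U ∈ τ_X, V ∈ τ_Y (deduplicated):
  ∅ × ∅ = {} (∅)
  {x44} × {1} = {(x44,1)}
  {x44} × {3} = {(x44,3)}
  {x46} × {1} = {(x46,1)}
  {x46} × {3} = {(x46,3)}
  {x44} × {1, 2} = {(x44,1), (x44,2)}
  {x44} × {1, 3} = {(x44,1), (x44,3)}
  {x44, x46} × {1} = {(x44,1), (x46,1)}
  {x44, x46} × {3} = {(x44,3), (x46,3)}
  {x45, x46} × {1} = {(x45,1), (x46,1)}
  {x45, x46} × {3} = {(x45,3), (x46,3)}
  {x46} × {1, 2} = {(x46,1), (x46,2)}
  {x46} × {1, 3} = {(x46,1), (x46,3)}
  {x44} × {1, 2, 3} = {(x44,1), (x44,2), (x44,3)}
  {x44, x45, x46} × {1} = {(x44,1), (x45,1), (x46,1)}
  {x44, x45, x46} × {3} = {(x44,3), (x45,3), (x46,3)}
  {x46} × {1, 2, 3} = {(x46,1), (x46,2), (x46,3)}
  {x44, x46} × {1, 2} = {(x44,1), (x44,2), (x46,1), (x46,2)}
  {x44, x46} × {1, 3} = {(x44,1), (x44,3), (x46,1), (x46,3)}
  {x45, x46} × {1, 2} = {(x45,1), (x45,2), (x46,1), (x46,2)}
  {x45, x46} × {1, 3} = {(x45,1), (x45,3), (x46,1), (x46,3)}
  {x44, x46} × {1, 2, 3} = {(x44,1), (x44,2), (x44,3), (x46,1), (x46,2), (x46,3)}
  {x44, x45, x46} × {1, 2} = {(x44,1), (x44,2), (x45,1), (x45,2), (x46,1), (x46,2)}
  {x44, x45, x46} × {1, 3} = {(x44,1), (x44,3), (x45,1), (x45,3), (x46,1), (x46,3)}
  {x45, x46} × {1, 2, 3} = {(x45,1), (x45,2), (x45,3), (x46,1), (x46,2), (x46,3)}
  {x44, x45, x46} × {1, 2, 3} = {(x44,1), (x44,2), (x44,3), (x45,1), (x45,2), (x45,3), (x46,1), (x46,2), (x46,3)}
These 26 distinct sets form the basis B.
Close under arbitrary unions to get τ_{X×Y}; counting gives |τ_{X×Y}| = 108.


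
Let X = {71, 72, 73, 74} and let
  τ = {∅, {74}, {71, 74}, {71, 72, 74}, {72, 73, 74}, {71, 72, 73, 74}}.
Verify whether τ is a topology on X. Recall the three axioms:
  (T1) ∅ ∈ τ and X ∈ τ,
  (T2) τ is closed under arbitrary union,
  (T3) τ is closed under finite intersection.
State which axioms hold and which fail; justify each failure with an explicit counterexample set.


τ is NOT a topology on X.

Axiom (T1): ∅ ∈ τ? Yes; X ∈ τ? Yes.
Axiom (T2/T3): check pairwise unions and intersections of members of τ.
Counterexample for (T3): {71, 72, 74} ∩ {72, 73, 74} = {72, 74} ∉ τ. Therefore τ is NOT a topology.


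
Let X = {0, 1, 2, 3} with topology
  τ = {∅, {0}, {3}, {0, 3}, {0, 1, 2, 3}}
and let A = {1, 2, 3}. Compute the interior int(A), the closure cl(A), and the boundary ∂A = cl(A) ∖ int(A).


int(A) = {3}, cl(A) = {1, 2, 3}, ∂A = {1, 2}.

Closed sets in (X, τ) are complements of opens:
  closed(X, τ) = {∅, {1, 2}, {0, 1, 2}, {1, 2, 3}, {0, 1, 2, 3}}.
int(A) = ⋃ {U ∈ τ : U ⊆ A}. Opens contained in A: ∅, {3}.
Taking the union of these: int(A) = {3}.
cl(A) = ⋂ {C closed : A ⊆ C}. Closed sets containing A: {1, 2, 3}, {0, 1, 2, 3}.
Intersecting these: cl(A) = {1, 2, 3}.
∂A = cl(A) ∖ int(A) = {1, 2, 3} ∖ {3} = {1, 2}.


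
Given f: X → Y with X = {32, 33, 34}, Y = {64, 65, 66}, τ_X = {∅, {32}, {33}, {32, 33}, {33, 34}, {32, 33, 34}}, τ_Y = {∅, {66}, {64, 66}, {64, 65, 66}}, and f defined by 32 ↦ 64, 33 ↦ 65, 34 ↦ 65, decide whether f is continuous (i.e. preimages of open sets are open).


f IS continuous.

Compute f^{-1}(U) for each U ∈ τ_Y:
  U = ∅: f^{-1}(U) = ∅ ∈ τ_X ✓.
  U = {66}: f^{-1}(U) = ∅ ∈ τ_X ✓.
  U = {64, 66}: f^{-1}(U) = {32} ∈ τ_X ✓.
  U = {64, 65, 66}: f^{-1}(U) = {32, 33, 34} ∈ τ_X ✓.
Every preimage lies in τ_X, so f IS continuous.


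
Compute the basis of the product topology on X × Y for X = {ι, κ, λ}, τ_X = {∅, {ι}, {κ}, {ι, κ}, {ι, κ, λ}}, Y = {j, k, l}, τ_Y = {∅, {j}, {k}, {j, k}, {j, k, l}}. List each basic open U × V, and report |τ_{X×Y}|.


Basis B = {∅ × ∅, {ι} × {j}, {ι} × {k}, {κ} × {j}, {κ} × {k}, {ι} × {j, k}, {ι, κ} × {j}, {ι, κ} × {k}, {κ} × {j, k}, {ι} × {j, k, l}, {ι, κ, λ} × {j}, {ι, κ, λ} × {k}, {κ} × {j, k, l}, {ι, κ} × {j, k}, {ι, κ} × {j, k, l}, {ι, κ, λ} × {j, k}, {ι, κ, λ} × {j, k, l}}; |τ_{X×Y}| = 48.

Enumerate products U × V with U ∈ τ_X, V ∈ τ_Y (deduplicated):
  ∅ × ∅ = {} (∅)
  {ι} × {j} = {(ι,j)}
  {ι} × {k} = {(ι,k)}
  {κ} × {j} = {(κ,j)}
  {κ} × {k} = {(κ,k)}
  {ι} × {j, k} = {(ι,j), (ι,k)}
  {ι, κ} × {j} = {(ι,j), (κ,j)}
  {ι, κ} × {k} = {(ι,k), (κ,k)}
  {κ} × {j, k} = {(κ,j), (κ,k)}
  {ι} × {j, k, l} = {(ι,j), (ι,k), (ι,l)}
  {ι, κ, λ} × {j} = {(ι,j), (κ,j), (λ,j)}
  {ι, κ, λ} × {k} = {(ι,k), (κ,k), (λ,k)}
  {κ} × {j, k, l} = {(κ,j), (κ,k), (κ,l)}
  {ι, κ} × {j, k} = {(ι,j), (ι,k), (κ,j), (κ,k)}
  {ι, κ} × {j, k, l} = {(ι,j), (ι,k), (ι,l), (κ,j), (κ,k), (κ,l)}
  {ι, κ, λ} × {j, k} = {(ι,j), (ι,k), (κ,j), (κ,k), (λ,j), (λ,k)}
  {ι, κ, λ} × {j, k, l} = {(ι,j), (ι,k), (ι,l), (κ,j), (κ,k), (κ,l), (λ,j), (λ,k), (λ,l)}
These 17 distinct sets form the basis B.
Close under arbitrary unions to get τ_{X×Y}; counting gives |τ_{X×Y}| = 48.


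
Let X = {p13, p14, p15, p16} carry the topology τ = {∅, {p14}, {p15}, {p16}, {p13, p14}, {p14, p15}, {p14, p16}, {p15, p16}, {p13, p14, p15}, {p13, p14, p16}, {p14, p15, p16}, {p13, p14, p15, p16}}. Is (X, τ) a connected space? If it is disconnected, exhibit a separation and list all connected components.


(X, τ) is disconnected; components = [{p15}, {p16}, {p13, p14}].

Find clopen sets (U ∈ τ with X ∖ U ∈ τ):
  U = ∅, X ∖ U = {p13, p14, p15, p16} — both open, so U is clopen.
  U = {p15}, X ∖ U = {p13, p14, p16} — both open, so U is clopen.
  U = {p16}, X ∖ U = {p13, p14, p15} — both open, so U is clopen.
  U = {p13, p14}, X ∖ U = {p15, p16} — both open, so U is clopen.
  U = {p15, p16}, X ∖ U = {p13, p14} — both open, so U is clopen.
  U = {p13, p14, p15}, X ∖ U = {p16} — both open, so U is clopen.
  U = {p13, p14, p16}, X ∖ U = {p15} — both open, so U is clopen.
  U = {p13, p14, p15, p16}, X ∖ U = ∅ — both open, so U is clopen.
Nontrivial clopen(s) exist: e.g. {p13, p14, p16}. So (X, τ) is disconnected.
Compute connected components by grouping points that agree on all clopens:
  component: {p15}
  component: {p16}
  component: {p13, p14}


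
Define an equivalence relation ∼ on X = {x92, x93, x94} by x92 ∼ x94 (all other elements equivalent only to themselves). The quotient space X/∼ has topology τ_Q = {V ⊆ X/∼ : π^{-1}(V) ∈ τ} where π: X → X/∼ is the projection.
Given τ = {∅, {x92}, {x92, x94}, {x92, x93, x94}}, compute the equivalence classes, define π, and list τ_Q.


X/∼ = {[x92=x94], [x93]}; |τ_Q| = 3.

Equivalence classes: [x92=x94], [x93].
Quotient map π: X → X/∼ sends x92 ↦ [x92=x94], x93 ↦ [x93], x94 ↦ [x92=x94].
For each subset V ⊆ X/∼, compute π^{-1}(V) ⊆ X and check whether π^{-1}(V) ∈ τ. V is open in τ_Q iff π^{-1}(V) ∈ τ.
  V = {}: π^{-1}(V) = ∅ ∈ τ ✓.
  V = {[x92=x94]}: π^{-1}(V) = {x92, x94} ∈ τ ✓.
  V = {[x93]}: π^{-1}(V) = {x93} ∉ τ ✗.
  V = {[x92=x94], [x93]}: π^{-1}(V) = {x92, x93, x94} ∈ τ ✓.
Open sets in the quotient: τ_Q = {{}, {[x92=x94]}, {[x92=x94], [x93]}} (3 elements).


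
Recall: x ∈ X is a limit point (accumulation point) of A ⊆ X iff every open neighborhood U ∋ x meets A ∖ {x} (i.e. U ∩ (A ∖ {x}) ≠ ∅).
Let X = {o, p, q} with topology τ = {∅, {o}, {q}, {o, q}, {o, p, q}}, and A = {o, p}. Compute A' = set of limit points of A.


A' = {p}

For each x ∈ X, list the open sets U ∈ τ with x ∈ U, then check whether U ∩ (A ∖ {x}) ≠ ∅ for every such U.
  x = o: open {o} ∋ x has {o} ∩ (A ∖ {o}) = ∅, so x is NOT a limit point.
  x = p: opens ∋ x are {o, p, q}; each meets A ∖ {p}, so x IS a limit point.
  x = q: open {q} ∋ x has {q} ∩ (A ∖ {q}) = ∅, so x is NOT a limit point.
Collecting: A' = {p}.


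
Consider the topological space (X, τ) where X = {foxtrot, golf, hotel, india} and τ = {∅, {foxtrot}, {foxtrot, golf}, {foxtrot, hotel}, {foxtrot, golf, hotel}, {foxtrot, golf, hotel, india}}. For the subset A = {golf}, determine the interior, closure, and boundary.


int(A) = ∅, cl(A) = {golf, india}, ∂A = {golf, india}.

Closed sets in (X, τ) are complements of opens:
  closed(X, τ) = {∅, {india}, {golf, india}, {hotel, india}, {golf, hotel, india}, {foxtrot, golf, hotel, india}}.
int(A) = ⋃ {U ∈ τ : U ⊆ A}. Opens contained in A: ∅.
Taking the union of these: int(A) = ∅.
cl(A) = ⋂ {C closed : A ⊆ C}. Closed sets containing A: {golf, india}, {golf, hotel, india}, {foxtrot, golf, hotel, india}.
Intersecting these: cl(A) = {golf, india}.
∂A = cl(A) ∖ int(A) = {golf, india} ∖ ∅ = {golf, india}.


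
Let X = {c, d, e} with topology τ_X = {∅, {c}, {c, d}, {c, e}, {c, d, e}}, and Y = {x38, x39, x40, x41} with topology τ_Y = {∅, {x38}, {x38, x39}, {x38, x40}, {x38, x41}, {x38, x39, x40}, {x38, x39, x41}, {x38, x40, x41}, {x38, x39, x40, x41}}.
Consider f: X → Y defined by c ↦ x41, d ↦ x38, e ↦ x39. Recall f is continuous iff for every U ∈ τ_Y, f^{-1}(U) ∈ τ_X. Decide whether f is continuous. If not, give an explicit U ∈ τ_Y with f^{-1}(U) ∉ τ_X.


f is NOT continuous.

Compute f^{-1}(U) for each U ∈ τ_Y:
  U = ∅: f^{-1}(U) = ∅ ∈ τ_X ✓.
  U = {x38}: f^{-1}(U) = {d} ∉ τ_X ✗.
  U = {x38, x39}: f^{-1}(U) = {d, e} ∉ τ_X ✗.
  U = {x38, x40}: f^{-1}(U) = {d} ∉ τ_X ✗.
  U = {x38, x41}: f^{-1}(U) = {c, d} ∈ τ_X ✓.
  U = {x38, x39, x40}: f^{-1}(U) = {d, e} ∉ τ_X ✗.
  U = {x38, x39, x41}: f^{-1}(U) = {c, d, e} ∈ τ_X ✓.
  U = {x38, x40, x41}: f^{-1}(U) = {c, d} ∈ τ_X ✓.
  U = {x38, x39, x40, x41}: f^{-1}(U) = {c, d, e} ∈ τ_X ✓.
Found U = {x38} with f^{-1}(U) = {d} not in τ_X. Therefore f is NOT continuous.


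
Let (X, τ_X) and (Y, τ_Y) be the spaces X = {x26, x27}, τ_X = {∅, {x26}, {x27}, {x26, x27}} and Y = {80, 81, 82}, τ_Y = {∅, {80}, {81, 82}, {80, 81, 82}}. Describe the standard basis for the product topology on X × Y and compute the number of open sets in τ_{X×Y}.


Basis B = {∅ × ∅, {x26} × {80}, {x27} × {80}, {x26, x27} × {80}, {x26} × {81, 82}, {x27} × {81, 82}, {x26} × {80, 81, 82}, {x27} × {80, 81, 82}, {x26, x27} × {81, 82}, {x26, x27} × {80, 81, 82}}; |τ_{X×Y}| = 16.

Enumerate products U × V with U ∈ τ_X, V ∈ τ_Y (deduplicated):
  ∅ × ∅ = {} (∅)
  {x26} × {80} = {(x26,80)}
  {x27} × {80} = {(x27,80)}
  {x26, x27} × {80} = {(x26,80), (x27,80)}
  {x26} × {81, 82} = {(x26,81), (x26,82)}
  {x27} × {81, 82} = {(x27,81), (x27,82)}
  {x26} × {80, 81, 82} = {(x26,80), (x26,81), (x26,82)}
  {x27} × {80, 81, 82} = {(x27,80), (x27,81), (x27,82)}
  {x26, x27} × {81, 82} = {(x26,81), (x26,82), (x27,81), (x27,82)}
  {x26, x27} × {80, 81, 82} = {(x26,80), (x26,81), (x26,82), (x27,80), (x27,81), (x27,82)}
These 10 distinct sets form the basis B.
Close under arbitrary unions to get τ_{X×Y}; counting gives |τ_{X×Y}| = 16.


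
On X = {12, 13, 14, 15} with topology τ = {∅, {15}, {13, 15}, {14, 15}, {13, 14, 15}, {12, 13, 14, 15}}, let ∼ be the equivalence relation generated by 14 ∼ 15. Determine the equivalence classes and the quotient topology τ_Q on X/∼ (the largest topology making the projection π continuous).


X/∼ = {[12], [13], [14=15]}; |τ_Q| = 4.

Equivalence classes: [12], [13], [14=15].
Quotient map π: X → X/∼ sends 12 ↦ [12], 13 ↦ [13], 14 ↦ [14=15], 15 ↦ [14=15].
For each subset V ⊆ X/∼, compute π^{-1}(V) ⊆ X and check whether π^{-1}(V) ∈ τ. V is open in τ_Q iff π^{-1}(V) ∈ τ.
  V = {}: π^{-1}(V) = ∅ ∈ τ ✓.
  V = {[12]}: π^{-1}(V) = {12} ∉ τ ✗.
  V = {[13]}: π^{-1}(V) = {13} ∉ τ ✗.
  V = {[12], [13]}: π^{-1}(V) = {12, 13} ∉ τ ✗.
  V = {[14=15]}: π^{-1}(V) = {14, 15} ∈ τ ✓.
  V = {[12], [14=15]}: π^{-1}(V) = {12, 14, 15} ∉ τ ✗.
  V = {[13], [14=15]}: π^{-1}(V) = {13, 14, 15} ∈ τ ✓.
  V = {[12], [13], [14=15]}: π^{-1}(V) = {12, 13, 14, 15} ∈ τ ✓.
Open sets in the quotient: τ_Q = {{}, {[14=15]}, {[13], [14=15]}, {[12], [13], [14=15]}} (4 elements).


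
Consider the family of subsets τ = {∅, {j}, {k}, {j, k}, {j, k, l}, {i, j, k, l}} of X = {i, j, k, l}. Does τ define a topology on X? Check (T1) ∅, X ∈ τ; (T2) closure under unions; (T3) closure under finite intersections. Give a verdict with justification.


τ IS a topology on X.

Axiom (T1): ∅ ∈ τ? Yes; X ∈ τ? Yes.
Axiom (T2/T3): check pairwise unions and intersections of members of τ.
All pairwise intersections and unions checked — each lies in τ. Therefore τ satisfies (T1), (T2), (T3): it IS a topology on X.


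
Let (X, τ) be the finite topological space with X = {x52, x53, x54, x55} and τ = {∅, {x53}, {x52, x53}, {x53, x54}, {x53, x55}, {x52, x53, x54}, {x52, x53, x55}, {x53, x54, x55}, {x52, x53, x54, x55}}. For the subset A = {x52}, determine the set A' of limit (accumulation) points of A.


A' = ∅

For each x ∈ X, list the open sets U ∈ τ with x ∈ U, then check whether U ∩ (A ∖ {x}) ≠ ∅ for every such U.
  x = x52: open {x52, x53} ∋ x has {x52, x53} ∩ (A ∖ {x52}) = ∅, so x is NOT a limit point.
  x = x53: open {x53} ∋ x has {x53} ∩ (A ∖ {x53}) = ∅, so x is NOT a limit point.
  x = x54: open {x53, x54} ∋ x has {x53, x54} ∩ (A ∖ {x54}) = ∅, so x is NOT a limit point.
  x = x55: open {x53, x55} ∋ x has {x53, x55} ∩ (A ∖ {x55}) = ∅, so x is NOT a limit point.
Collecting: A' = ∅.


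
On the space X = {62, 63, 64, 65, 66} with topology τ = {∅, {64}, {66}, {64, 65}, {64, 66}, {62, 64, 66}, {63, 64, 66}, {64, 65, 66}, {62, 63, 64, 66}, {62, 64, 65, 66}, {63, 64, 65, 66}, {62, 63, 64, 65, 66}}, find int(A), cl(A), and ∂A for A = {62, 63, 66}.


int(A) = {66}, cl(A) = {62, 63, 66}, ∂A = {62, 63}.

Closed sets in (X, τ) are complements of opens:
  closed(X, τ) = {∅, {62}, {63}, {65}, {62, 63}, {62, 65}, {63, 65}, {62, 63, 65}, {62, 63, 66}, {62, 63, 64, 65}, {62, 63, 65, 66}, {62, 63, 64, 65, 66}}.
int(A) = ⋃ {U ∈ τ : U ⊆ A}. Opens contained in A: ∅, {66}.
Taking the union of these: int(A) = {66}.
cl(A) = ⋂ {C closed : A ⊆ C}. Closed sets containing A: {62, 63, 66}, {62, 63, 65, 66}, {62, 63, 64, 65, 66}.
Intersecting these: cl(A) = {62, 63, 66}.
∂A = cl(A) ∖ int(A) = {62, 63, 66} ∖ {66} = {62, 63}.


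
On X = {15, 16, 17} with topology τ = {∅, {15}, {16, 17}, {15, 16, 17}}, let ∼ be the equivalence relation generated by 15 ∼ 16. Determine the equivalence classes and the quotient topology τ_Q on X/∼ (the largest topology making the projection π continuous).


X/∼ = {[15=16], [17]}; |τ_Q| = 2.

Equivalence classes: [15=16], [17].
Quotient map π: X → X/∼ sends 15 ↦ [15=16], 16 ↦ [15=16], 17 ↦ [17].
For each subset V ⊆ X/∼, compute π^{-1}(V) ⊆ X and check whether π^{-1}(V) ∈ τ. V is open in τ_Q iff π^{-1}(V) ∈ τ.
  V = {}: π^{-1}(V) = ∅ ∈ τ ✓.
  V = {[15=16]}: π^{-1}(V) = {15, 16} ∉ τ ✗.
  V = {[17]}: π^{-1}(V) = {17} ∉ τ ✗.
  V = {[15=16], [17]}: π^{-1}(V) = {15, 16, 17} ∈ τ ✓.
Open sets in the quotient: τ_Q = {{}, {[15=16], [17]}} (2 elements).


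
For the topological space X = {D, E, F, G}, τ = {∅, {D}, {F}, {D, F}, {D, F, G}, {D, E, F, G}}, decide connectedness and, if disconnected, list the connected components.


(X, τ) is connected.

Find clopen sets (U ∈ τ with X ∖ U ∈ τ):
  U = ∅, X ∖ U = {D, E, F, G} — both open, so U is clopen.
  U = {D, E, F, G}, X ∖ U = ∅ — both open, so U is clopen.
Only trivial clopens (∅ and X) exist, so (X, τ) is connected.
Compute connected components by grouping points that agree on all clopens:
  component: {D, E, F, G}


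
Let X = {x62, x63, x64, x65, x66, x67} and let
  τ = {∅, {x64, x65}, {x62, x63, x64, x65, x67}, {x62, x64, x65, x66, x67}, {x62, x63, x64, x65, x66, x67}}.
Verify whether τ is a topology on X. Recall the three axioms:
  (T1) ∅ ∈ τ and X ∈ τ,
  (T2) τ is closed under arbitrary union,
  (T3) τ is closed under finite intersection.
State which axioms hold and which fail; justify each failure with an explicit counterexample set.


τ is NOT a topology on X.

Axiom (T1): ∅ ∈ τ? Yes; X ∈ τ? Yes.
Axiom (T2/T3): check pairwise unions and intersections of members of τ.
Counterexample for (T3): {x62, x63, x64, x65, x67} ∩ {x62, x64, x65, x66, x67} = {x62, x64, x65, x67} ∉ τ. Therefore τ is NOT a topology.


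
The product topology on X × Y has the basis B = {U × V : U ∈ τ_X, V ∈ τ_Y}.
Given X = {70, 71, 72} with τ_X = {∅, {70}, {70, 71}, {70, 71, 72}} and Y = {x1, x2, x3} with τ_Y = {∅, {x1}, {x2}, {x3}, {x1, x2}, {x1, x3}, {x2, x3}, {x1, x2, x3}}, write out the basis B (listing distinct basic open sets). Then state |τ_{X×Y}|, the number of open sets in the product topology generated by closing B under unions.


Basis B = {∅ × ∅, {70} × {x1}, {70} × {x2}, {70} × {x3}, {70} × {x1, x2}, {70} × {x1, x3}, {70, 71} × {x1}, {70} × {x2, x3}, {70, 71} × {x2}, {70, 71} × {x3}, {70} × {x1, x2, x3}, {70, 71, 72} × {x1}, {70, 71, 72} × {x2}, {70, 71, 72} × {x3}, {70, 71} × {x1, x2}, {70, 71} × {x1, x3}, {70, 71} × {x2, x3}, {70, 71} × {x1, x2, x3}, {70, 71, 72} × {x1, x2}, {70, 71, 72} × {x1, x3}, {70, 71, 72} × {x2, x3}, {70, 71, 72} × {x1, x2, x3}}; |τ_{X×Y}| = 64.

Enumerate products U × V with U ∈ τ_X, V ∈ τ_Y (deduplicated):
  ∅ × ∅ = {} (∅)
  {70} × {x1} = {(70,x1)}
  {70} × {x2} = {(70,x2)}
  {70} × {x3} = {(70,x3)}
  {70} × {x1, x2} = {(70,x1), (70,x2)}
  {70} × {x1, x3} = {(70,x1), (70,x3)}
  {70, 71} × {x1} = {(70,x1), (71,x1)}
  {70} × {x2, x3} = {(70,x2), (70,x3)}
  {70, 71} × {x2} = {(70,x2), (71,x2)}
  {70, 71} × {x3} = {(70,x3), (71,x3)}
  {70} × {x1, x2, x3} = {(70,x1), (70,x2), (70,x3)}
  {70, 71, 72} × {x1} = {(70,x1), (71,x1), (72,x1)}
  {70, 71, 72} × {x2} = {(70,x2), (71,x2), (72,x2)}
  {70, 71, 72} × {x3} = {(70,x3), (71,x3), (72,x3)}
  {70, 71} × {x1, x2} = {(70,x1), (70,x2), (71,x1), (71,x2)}
  {70, 71} × {x1, x3} = {(70,x1), (70,x3), (71,x1), (71,x3)}
  {70, 71} × {x2, x3} = {(70,x2), (70,x3), (71,x2), (71,x3)}
  {70, 71} × {x1, x2, x3} = {(70,x1), (70,x2), (70,x3), (71,x1), (71,x2), (71,x3)}
  {70, 71, 72} × {x1, x2} = {(70,x1), (70,x2), (71,x1), (71,x2), (72,x1), (72,x2)}
  {70, 71, 72} × {x1, x3} = {(70,x1), (70,x3), (71,x1), (71,x3), (72,x1), (72,x3)}
  {70, 71, 72} × {x2, x3} = {(70,x2), (70,x3), (71,x2), (71,x3), (72,x2), (72,x3)}
  {70, 71, 72} × {x1, x2, x3} = {(70,x1), (70,x2), (70,x3), (71,x1), (71,x2), (71,x3), (72,x1), (72,x2), (72,x3)}
These 22 distinct sets form the basis B.
Close under arbitrary unions to get τ_{X×Y}; counting gives |τ_{X×Y}| = 64.


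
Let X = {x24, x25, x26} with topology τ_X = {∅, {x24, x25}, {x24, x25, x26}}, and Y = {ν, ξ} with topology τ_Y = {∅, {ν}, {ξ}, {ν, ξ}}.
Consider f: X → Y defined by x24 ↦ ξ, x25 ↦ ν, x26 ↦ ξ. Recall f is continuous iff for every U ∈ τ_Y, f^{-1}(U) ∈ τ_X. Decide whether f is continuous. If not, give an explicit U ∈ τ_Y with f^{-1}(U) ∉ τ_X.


f is NOT continuous.

Compute f^{-1}(U) for each U ∈ τ_Y:
  U = ∅: f^{-1}(U) = ∅ ∈ τ_X ✓.
  U = {ν}: f^{-1}(U) = {x25} ∉ τ_X ✗.
  U = {ξ}: f^{-1}(U) = {x24, x26} ∉ τ_X ✗.
  U = {ν, ξ}: f^{-1}(U) = {x24, x25, x26} ∈ τ_X ✓.
Found U = {ν} with f^{-1}(U) = {x25} not in τ_X. Therefore f is NOT continuous.


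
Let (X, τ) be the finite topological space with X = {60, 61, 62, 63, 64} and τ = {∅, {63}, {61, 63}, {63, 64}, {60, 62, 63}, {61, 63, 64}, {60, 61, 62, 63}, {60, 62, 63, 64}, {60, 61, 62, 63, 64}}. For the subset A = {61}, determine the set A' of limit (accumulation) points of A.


A' = ∅

For each x ∈ X, list the open sets U ∈ τ with x ∈ U, then check whether U ∩ (A ∖ {x}) ≠ ∅ for every such U.
  x = 60: open {60, 62, 63} ∋ x has {60, 62, 63} ∩ (A ∖ {60}) = ∅, so x is NOT a limit point.
  x = 61: open {61, 63} ∋ x has {61, 63} ∩ (A ∖ {61}) = ∅, so x is NOT a limit point.
  x = 62: open {60, 62, 63} ∋ x has {60, 62, 63} ∩ (A ∖ {62}) = ∅, so x is NOT a limit point.
  x = 63: open {63} ∋ x has {63} ∩ (A ∖ {63}) = ∅, so x is NOT a limit point.
  x = 64: open {63, 64} ∋ x has {63, 64} ∩ (A ∖ {64}) = ∅, so x is NOT a limit point.
Collecting: A' = ∅.


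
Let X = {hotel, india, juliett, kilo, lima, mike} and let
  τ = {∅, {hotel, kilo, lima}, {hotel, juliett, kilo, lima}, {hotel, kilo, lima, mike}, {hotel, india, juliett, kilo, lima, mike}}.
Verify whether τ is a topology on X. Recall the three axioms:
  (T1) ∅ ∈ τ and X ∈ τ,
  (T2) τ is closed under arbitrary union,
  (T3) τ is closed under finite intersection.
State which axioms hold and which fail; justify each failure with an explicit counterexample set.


τ is NOT a topology on X.

Axiom (T1): ∅ ∈ τ? Yes; X ∈ τ? Yes.
Axiom (T2/T3): check pairwise unions and intersections of members of τ.
Counterexample for (T2): {hotel, juliett, kilo, lima} ∪ {hotel, kilo, lima, mike} = {hotel, juliett, kilo, lima, mike} ∉ τ. Therefore τ is NOT a topology.


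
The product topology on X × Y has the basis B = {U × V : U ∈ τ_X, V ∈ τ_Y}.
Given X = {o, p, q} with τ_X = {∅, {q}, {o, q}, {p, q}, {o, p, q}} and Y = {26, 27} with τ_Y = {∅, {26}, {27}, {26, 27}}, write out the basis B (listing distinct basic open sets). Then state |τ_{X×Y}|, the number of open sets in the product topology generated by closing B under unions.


Basis B = {∅ × ∅, {q} × {26}, {q} × {27}, {o, q} × {26}, {o, q} × {27}, {p, q} × {26}, {p, q} × {27}, {q} × {26, 27}, {o, p, q} × {26}, {o, p, q} × {27}, {o, q} × {26, 27}, {p, q} × {26, 27}, {o, p, q} × {26, 27}}; |τ_{X×Y}| = 25.

Enumerate products U × V with U ∈ τ_X, V ∈ τ_Y (deduplicated):
  ∅ × ∅ = {} (∅)
  {q} × {26} = {(q,26)}
  {q} × {27} = {(q,27)}
  {o, q} × {26} = {(o,26), (q,26)}
  {o, q} × {27} = {(o,27), (q,27)}
  {p, q} × {26} = {(p,26), (q,26)}
  {p, q} × {27} = {(p,27), (q,27)}
  {q} × {26, 27} = {(q,26), (q,27)}
  {o, p, q} × {26} = {(o,26), (p,26), (q,26)}
  {o, p, q} × {27} = {(o,27), (p,27), (q,27)}
  {o, q} × {26, 27} = {(o,26), (o,27), (q,26), (q,27)}
  {p, q} × {26, 27} = {(p,26), (p,27), (q,26), (q,27)}
  {o, p, q} × {26, 27} = {(o,26), (o,27), (p,26), (p,27), (q,26), (q,27)}
These 13 distinct sets form the basis B.
Close under arbitrary unions to get τ_{X×Y}; counting gives |τ_{X×Y}| = 25.


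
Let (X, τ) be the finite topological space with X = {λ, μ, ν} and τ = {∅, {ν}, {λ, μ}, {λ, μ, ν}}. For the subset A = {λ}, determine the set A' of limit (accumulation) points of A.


A' = {μ}

For each x ∈ X, list the open sets U ∈ τ with x ∈ U, then check whether U ∩ (A ∖ {x}) ≠ ∅ for every such U.
  x = λ: open {λ, μ} ∋ x has {λ, μ} ∩ (A ∖ {λ}) = ∅, so x is NOT a limit point.
  x = μ: opens ∋ x are {λ, μ}, {λ, μ, ν}; each meets A ∖ {μ}, so x IS a limit point.
  x = ν: open {ν} ∋ x has {ν} ∩ (A ∖ {ν}) = ∅, so x is NOT a limit point.
Collecting: A' = {μ}.


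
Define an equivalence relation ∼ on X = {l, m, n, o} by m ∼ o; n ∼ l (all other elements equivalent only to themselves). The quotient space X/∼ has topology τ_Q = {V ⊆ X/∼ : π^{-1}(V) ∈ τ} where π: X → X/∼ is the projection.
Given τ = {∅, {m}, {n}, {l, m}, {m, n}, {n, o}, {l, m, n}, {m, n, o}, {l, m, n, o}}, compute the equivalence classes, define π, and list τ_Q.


X/∼ = {[l=n], [m=o]}; |τ_Q| = 2.

Equivalence classes: [l=n], [m=o].
Quotient map π: X → X/∼ sends l ↦ [l=n], m ↦ [m=o], n ↦ [l=n], o ↦ [m=o].
For each subset V ⊆ X/∼, compute π^{-1}(V) ⊆ X and check whether π^{-1}(V) ∈ τ. V is open in τ_Q iff π^{-1}(V) ∈ τ.
  V = {}: π^{-1}(V) = ∅ ∈ τ ✓.
  V = {[l=n]}: π^{-1}(V) = {l, n} ∉ τ ✗.
  V = {[m=o]}: π^{-1}(V) = {m, o} ∉ τ ✗.
  V = {[l=n], [m=o]}: π^{-1}(V) = {l, m, n, o} ∈ τ ✓.
Open sets in the quotient: τ_Q = {{}, {[l=n], [m=o]}} (2 elements).
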